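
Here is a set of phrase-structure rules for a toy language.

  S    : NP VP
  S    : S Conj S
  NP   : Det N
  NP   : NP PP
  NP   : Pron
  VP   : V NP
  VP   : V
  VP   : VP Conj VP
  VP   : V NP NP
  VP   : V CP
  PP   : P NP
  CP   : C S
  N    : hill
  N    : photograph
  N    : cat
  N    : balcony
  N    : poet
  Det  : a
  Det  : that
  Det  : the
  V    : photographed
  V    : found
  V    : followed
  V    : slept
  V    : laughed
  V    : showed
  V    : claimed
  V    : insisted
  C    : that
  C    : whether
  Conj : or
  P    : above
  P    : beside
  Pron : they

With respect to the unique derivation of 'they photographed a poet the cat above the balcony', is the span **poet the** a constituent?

[S [NP [Pron they]] [VP [V photographed] [NP [Det a] [N poet]] [NP [NP [Det the] [N cat]] [PP [P above] [NP [Det the] [N balcony]]]]]]
The smallest constituent containing 'poet the' is the VP spanning 'photographed a poet the cat above the balcony'; no single node in the tree dominates exactly the given words.

No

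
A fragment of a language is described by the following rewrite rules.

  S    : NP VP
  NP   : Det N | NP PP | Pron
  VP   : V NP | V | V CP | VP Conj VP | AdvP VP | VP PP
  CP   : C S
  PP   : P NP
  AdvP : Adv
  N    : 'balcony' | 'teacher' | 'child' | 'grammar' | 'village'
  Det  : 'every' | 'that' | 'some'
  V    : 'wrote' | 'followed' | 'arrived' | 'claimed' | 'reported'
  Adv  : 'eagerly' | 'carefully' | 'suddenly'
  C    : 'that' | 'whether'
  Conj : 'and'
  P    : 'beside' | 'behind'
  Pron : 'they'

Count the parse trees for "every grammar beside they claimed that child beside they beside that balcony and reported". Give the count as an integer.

5

Two of the 5 distinct bracketings:
[S [NP [NP [Det every] [N grammar]] [PP [P beside] [NP [Pron they]]]] [VP [VP [V claimed] [NP [NP [Det that] [N child]] [PP [P beside] [NP [NP [Pron they]] [PP [P beside] [NP [Det that] [N balcony]]]]]]] [Conj and] [VP [V reported]]]]
[S [NP [NP [Det every] [N grammar]] [PP [P beside] [NP [Pron they]]]] [VP [VP [V claimed] [NP [NP [NP [Det that] [N child]] [PP [P beside] [NP [Pron they]]]] [PP [P beside] [NP [Det that] [N balcony]]]]] [Conj and] [VP [V reported]]]]
The trees differ in how a recursive rule is bracketed over the same span.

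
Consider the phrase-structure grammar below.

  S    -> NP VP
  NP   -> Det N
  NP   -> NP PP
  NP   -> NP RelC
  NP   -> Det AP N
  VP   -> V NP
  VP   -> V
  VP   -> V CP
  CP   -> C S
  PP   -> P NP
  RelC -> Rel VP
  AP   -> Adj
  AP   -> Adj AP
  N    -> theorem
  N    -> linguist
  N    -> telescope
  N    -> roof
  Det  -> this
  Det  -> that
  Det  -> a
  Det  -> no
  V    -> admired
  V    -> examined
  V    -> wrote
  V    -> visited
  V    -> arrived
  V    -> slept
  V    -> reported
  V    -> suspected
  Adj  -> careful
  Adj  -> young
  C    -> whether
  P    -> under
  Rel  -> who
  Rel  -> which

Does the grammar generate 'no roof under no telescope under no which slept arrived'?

Ungrammatical

A Det word can never sit immediately before a Rel word in any string this grammar generates, so the substring 'no which' rules out a derivation.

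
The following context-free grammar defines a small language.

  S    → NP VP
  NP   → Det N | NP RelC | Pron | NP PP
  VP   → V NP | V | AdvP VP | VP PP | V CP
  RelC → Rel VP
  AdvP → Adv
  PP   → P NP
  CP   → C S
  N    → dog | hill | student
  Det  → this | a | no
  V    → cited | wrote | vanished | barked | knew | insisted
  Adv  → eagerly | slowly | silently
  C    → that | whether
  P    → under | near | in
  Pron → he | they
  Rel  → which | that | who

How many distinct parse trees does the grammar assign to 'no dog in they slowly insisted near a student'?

2

The two bracketings:
[S [NP [NP [Det no] [N dog]] [PP [P in] [NP [Pron they]]]] [VP [AdvP [Adv slowly]] [VP [VP [V insisted]] [PP [P near] [NP [Det a] [N student]]]]]]
[S [NP [NP [Det no] [N dog]] [PP [P in] [NP [Pron they]]]] [VP [VP [AdvP [Adv slowly]] [VP [V insisted]]] [PP [P near] [NP [Det a] [N student]]]]]
The trees differ in how a recursive rule is bracketed over the same span.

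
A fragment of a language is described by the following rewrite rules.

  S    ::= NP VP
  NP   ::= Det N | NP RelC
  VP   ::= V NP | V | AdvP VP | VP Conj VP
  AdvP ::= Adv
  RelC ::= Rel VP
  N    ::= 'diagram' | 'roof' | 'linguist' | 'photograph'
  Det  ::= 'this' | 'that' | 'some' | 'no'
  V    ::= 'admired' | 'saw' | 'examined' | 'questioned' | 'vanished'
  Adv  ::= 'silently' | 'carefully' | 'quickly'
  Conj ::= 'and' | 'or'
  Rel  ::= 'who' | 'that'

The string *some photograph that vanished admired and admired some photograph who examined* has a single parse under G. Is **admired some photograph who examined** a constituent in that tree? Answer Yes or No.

[S [NP [NP [Det some] [N photograph]] [RelC [Rel that] [VP [V vanished]]]] [VP [VP [V admired]] [Conj and] [VP [V admired] [NP [NP [Det some] [N photograph]] [RelC [Rel who] [VP [V examined]]]]]]]
The words 'admired some photograph who examined' are exhaustively dominated by a single VP node (built by VP → V NP), so they form a constituent.

Yes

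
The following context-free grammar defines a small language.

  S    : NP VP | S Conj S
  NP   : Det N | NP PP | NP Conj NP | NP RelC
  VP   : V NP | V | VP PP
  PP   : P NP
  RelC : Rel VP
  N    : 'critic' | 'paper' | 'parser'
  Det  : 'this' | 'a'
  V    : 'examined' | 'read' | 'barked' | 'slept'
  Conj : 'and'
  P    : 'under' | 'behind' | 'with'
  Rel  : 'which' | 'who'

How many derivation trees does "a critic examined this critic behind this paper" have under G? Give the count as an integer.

The two bracketings:
[S [NP [Det a] [N critic]] [VP [V examined] [NP [NP [Det this] [N critic]] [PP [P behind] [NP [Det this] [N paper]]]]]]
[S [NP [Det a] [N critic]] [VP [VP [V examined] [NP [Det this] [N critic]]] [PP [P behind] [NP [Det this] [N paper]]]]]
The difference turns on whether NP → NP PP is used at the relevant span, versus an alternative expansion of NP.

2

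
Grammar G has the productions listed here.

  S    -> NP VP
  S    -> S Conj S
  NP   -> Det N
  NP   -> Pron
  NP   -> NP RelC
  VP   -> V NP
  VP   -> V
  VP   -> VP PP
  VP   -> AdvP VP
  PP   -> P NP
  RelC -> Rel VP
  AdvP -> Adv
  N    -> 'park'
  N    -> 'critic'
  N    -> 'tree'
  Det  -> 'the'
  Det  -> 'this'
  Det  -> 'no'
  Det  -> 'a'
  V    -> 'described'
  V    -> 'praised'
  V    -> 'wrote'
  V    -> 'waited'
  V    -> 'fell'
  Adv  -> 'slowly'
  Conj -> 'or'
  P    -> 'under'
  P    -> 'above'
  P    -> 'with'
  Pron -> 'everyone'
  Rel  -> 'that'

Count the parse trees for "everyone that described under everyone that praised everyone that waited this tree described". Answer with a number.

5

Two of the 5 distinct bracketings:
[S [NP [NP [Pron everyone]] [RelC [Rel that] [VP [VP [V described]] [PP [P under] [NP [NP [Pron everyone]] [RelC [Rel that] [VP [V praised] [NP [NP [Pron everyone]] [RelC [Rel that] [VP [V waited] [NP [Det this] [N tree]]]]]]]]]]]] [VP [V described]]]
[S [NP [NP [Pron everyone]] [RelC [Rel that] [VP [VP [V described]] [PP [P under] [NP [NP [NP [Pron everyone]] [RelC [Rel that] [VP [V praised] [NP [Pron everyone]]]]] [RelC [Rel that] [VP [V waited] [NP [Det this] [N tree]]]]]]]]] [VP [V described]]]
The trees differ in how a recursive rule is bracketed over the same span.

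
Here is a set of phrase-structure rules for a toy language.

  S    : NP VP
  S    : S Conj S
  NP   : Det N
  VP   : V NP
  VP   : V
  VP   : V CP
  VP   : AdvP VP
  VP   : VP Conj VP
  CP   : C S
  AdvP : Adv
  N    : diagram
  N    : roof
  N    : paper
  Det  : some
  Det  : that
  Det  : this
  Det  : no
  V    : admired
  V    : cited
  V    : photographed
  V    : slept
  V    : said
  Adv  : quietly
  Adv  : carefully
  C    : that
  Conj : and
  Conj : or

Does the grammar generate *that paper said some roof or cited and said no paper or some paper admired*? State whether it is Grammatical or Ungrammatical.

[S [S [NP [Det that] [N paper]] [VP [VP [V said] [NP [Det some] [N roof]]] [Conj or] [VP [VP [V cited]] [Conj and] [VP [V said] [NP [Det no] [N paper]]]]]] [Conj or] [S [NP [Det some] [N paper]] [VP [V admired]]]]
Each bracket corresponds to one application of a listed rule, so the string is derivable from S.

Grammatical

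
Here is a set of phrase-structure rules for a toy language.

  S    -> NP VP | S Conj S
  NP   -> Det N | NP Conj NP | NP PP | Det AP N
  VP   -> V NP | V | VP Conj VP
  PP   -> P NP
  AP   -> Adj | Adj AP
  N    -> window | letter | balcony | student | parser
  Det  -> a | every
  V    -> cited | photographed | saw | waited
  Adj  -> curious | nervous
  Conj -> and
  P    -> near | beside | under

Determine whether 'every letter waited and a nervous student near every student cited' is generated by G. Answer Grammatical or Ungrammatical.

[S [S [NP [Det every] [N letter]] [VP [V waited]]] [Conj and] [S [NP [NP [Det a] [AP [Adj nervous]] [N student]] [PP [P near] [NP [Det every] [N student]]]] [VP [V cited]]]]
Every word is introduced by a lexical rule and the phrasal rules combine the resulting categories into a single S.

Grammatical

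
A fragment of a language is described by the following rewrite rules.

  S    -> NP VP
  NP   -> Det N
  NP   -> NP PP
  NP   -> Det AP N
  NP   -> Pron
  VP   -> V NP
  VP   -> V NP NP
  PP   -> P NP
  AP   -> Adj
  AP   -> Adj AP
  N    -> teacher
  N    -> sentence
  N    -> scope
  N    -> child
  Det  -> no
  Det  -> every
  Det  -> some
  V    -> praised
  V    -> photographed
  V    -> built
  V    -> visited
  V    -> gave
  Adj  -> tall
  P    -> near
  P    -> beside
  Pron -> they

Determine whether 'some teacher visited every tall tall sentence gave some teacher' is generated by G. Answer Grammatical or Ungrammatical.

Ungrammatical

For S → NP VP, the only prefix that parses as NP is 'some teacher', but the remainder 'visited every tall tall sentence gave some teacher' is not a VP under these rules.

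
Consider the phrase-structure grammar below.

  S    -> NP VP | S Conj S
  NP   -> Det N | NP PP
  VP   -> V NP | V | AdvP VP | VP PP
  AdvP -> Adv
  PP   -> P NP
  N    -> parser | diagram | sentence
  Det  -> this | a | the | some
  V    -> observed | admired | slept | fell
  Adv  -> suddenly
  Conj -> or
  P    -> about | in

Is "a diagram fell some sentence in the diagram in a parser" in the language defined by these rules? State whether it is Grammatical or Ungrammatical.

[S [NP [Det a] [N diagram]] [VP [V fell] [NP [NP [Det some] [N sentence]] [PP [P in] [NP [NP [Det the] [N diagram]] [PP [P in] [NP [Det a] [N parser]]]]]]]]
Each bracket corresponds to one application of a listed rule, so the string is derivable from S.

Grammatical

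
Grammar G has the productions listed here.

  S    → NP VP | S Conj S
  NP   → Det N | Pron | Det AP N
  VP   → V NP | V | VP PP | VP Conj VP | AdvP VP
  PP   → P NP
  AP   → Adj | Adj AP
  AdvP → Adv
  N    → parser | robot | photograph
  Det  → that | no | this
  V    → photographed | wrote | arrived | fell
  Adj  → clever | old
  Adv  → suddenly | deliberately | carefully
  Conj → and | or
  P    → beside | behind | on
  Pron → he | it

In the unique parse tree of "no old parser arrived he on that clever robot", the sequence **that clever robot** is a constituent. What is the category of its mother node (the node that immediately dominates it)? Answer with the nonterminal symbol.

PP

S
  NP
    Det: no
    AP
      Adj: old
    N: parser
  VP
    VP
      V: arrived
      NP
        Pron: he
    PP
      P: on
      NP
        Det: that
        AP
          Adj: clever
        N: robot
The span 'that clever robot' is the NP node built by NP → Det AP N.
Its mother is the PP built by PP → P NP.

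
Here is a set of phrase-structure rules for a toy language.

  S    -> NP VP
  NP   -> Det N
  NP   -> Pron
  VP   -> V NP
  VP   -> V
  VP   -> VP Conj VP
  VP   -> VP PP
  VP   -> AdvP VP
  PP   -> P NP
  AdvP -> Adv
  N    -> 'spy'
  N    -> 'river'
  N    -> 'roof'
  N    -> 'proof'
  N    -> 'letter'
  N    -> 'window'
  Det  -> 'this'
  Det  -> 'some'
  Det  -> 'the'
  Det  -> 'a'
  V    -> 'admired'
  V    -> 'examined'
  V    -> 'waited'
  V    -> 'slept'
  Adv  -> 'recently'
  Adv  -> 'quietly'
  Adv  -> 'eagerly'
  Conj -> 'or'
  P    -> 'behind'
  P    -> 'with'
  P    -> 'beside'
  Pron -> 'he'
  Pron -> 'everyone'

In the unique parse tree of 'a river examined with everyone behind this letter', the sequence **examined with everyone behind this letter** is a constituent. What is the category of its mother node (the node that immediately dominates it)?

S
  NP
    Det: a
    N: river
  VP
    VP
      VP
        V: examined
      PP
        P: with
        NP
          Pron: everyone
    PP
      P: behind
      NP
        Det: this
        N: letter
The span 'examined with everyone behind this letter' is the VP node built by VP → VP PP.
Its mother is the S built by S → NP VP.

S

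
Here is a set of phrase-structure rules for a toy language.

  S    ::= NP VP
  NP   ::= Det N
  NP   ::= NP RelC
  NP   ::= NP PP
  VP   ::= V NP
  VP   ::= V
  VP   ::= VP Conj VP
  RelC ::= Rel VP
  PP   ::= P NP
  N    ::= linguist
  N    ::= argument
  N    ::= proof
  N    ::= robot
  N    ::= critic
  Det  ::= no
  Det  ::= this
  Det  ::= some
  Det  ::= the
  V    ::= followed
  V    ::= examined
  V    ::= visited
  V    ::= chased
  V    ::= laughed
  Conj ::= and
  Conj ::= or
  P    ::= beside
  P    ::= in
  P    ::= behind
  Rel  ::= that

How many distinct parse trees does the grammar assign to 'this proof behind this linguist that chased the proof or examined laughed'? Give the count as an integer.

The two bracketings:
[S [NP [NP [NP [Det this] [N proof]] [PP [P behind] [NP [Det this] [N linguist]]]] [RelC [Rel that] [VP [VP [V chased] [NP [Det the] [N proof]]] [Conj or] [VP [V examined]]]]] [VP [V laughed]]]
[S [NP [NP [Det this] [N proof]] [PP [P behind] [NP [NP [Det this] [N linguist]] [RelC [Rel that] [VP [VP [V chased] [NP [Det the] [N proof]]] [Conj or] [VP [V examined]]]]]]] [VP [V laughed]]]
The trees differ in how a recursive rule is bracketed over the same span.

2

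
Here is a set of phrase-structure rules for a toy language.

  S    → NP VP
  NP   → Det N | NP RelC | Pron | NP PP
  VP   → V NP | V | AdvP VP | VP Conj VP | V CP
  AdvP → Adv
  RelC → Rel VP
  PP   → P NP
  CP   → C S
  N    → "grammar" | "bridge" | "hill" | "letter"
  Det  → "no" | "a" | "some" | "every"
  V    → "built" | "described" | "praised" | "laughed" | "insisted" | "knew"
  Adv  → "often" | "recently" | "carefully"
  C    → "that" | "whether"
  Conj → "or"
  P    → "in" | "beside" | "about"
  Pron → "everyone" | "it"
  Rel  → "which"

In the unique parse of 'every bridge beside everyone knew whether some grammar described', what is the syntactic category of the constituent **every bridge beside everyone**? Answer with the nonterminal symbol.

NP

S
  NP
    NP
      Det: every
      N: bridge
    PP
      P: beside
      NP
        Pron: everyone
  VP
    V: knew
    CP
      C: whether
      S
        NP
          Det: some
          N: grammar
        VP
          V: described
The span 'every bridge beside everyone' is the NP node built by NP → NP PP.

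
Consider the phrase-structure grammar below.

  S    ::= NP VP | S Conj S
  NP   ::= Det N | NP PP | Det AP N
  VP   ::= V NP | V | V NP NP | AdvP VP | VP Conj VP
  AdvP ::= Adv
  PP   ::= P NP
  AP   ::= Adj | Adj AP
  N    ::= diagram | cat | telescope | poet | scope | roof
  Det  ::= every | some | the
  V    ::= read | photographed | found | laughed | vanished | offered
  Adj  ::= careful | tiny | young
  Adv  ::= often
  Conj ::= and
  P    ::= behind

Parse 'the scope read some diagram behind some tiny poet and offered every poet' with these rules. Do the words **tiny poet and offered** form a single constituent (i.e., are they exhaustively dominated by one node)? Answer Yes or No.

No

[S [NP [Det the] [N scope]] [VP [VP [V read] [NP [NP [Det some] [N diagram]] [PP [P behind] [NP [Det some] [AP [Adj tiny]] [N poet]]]]] [Conj and] [VP [V offered] [NP [Det every] [N poet]]]]]
The smallest constituent containing 'tiny poet and offered' is the VP spanning 'read some diagram behind some tiny poet and offered every poet'; no single node in the tree dominates exactly the given words.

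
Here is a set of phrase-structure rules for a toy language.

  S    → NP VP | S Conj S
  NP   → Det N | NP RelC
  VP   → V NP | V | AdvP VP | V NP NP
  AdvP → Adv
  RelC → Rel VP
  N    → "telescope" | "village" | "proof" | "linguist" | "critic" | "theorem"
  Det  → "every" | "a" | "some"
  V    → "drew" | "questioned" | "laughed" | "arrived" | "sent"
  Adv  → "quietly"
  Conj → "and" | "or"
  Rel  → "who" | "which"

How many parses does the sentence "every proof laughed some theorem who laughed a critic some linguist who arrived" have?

Two of the 3 distinct bracketings:
[S [NP [Det every] [N proof]] [VP [V laughed] [NP [NP [Det some] [N theorem]] [RelC [Rel who] [VP [V laughed] [NP [Det a] [N critic]] [NP [NP [Det some] [N linguist]] [RelC [Rel who] [VP [V arrived]]]]]]]]]
[S [NP [Det every] [N proof]] [VP [V laughed] [NP [NP [NP [Det some] [N theorem]] [RelC [Rel who] [VP [V laughed] [NP [Det a] [N critic]] [NP [Det some] [N linguist]]]]] [RelC [Rel who] [VP [V arrived]]]]]]
The trees differ in how a recursive rule is bracketed over the same span.

3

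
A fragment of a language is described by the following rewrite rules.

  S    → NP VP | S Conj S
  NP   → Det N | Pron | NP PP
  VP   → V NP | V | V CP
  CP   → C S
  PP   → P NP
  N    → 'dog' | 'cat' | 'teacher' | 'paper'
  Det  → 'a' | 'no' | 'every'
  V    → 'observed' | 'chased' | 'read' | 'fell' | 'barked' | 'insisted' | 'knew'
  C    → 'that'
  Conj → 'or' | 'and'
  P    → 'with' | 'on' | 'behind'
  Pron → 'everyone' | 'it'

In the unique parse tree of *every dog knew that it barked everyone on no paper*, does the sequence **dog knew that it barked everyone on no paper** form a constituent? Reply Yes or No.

No

[S [NP [Det every] [N dog]] [VP [V knew] [CP [C that] [S [NP [Pron it]] [VP [V barked] [NP [NP [Pron everyone]] [PP [P on] [NP [Det no] [N paper]]]]]]]]]
The smallest constituent containing 'dog knew that it barked everyone on no paper' is the S spanning 'every dog knew that it barked everyone on no paper'; no single node in the tree dominates exactly the given words.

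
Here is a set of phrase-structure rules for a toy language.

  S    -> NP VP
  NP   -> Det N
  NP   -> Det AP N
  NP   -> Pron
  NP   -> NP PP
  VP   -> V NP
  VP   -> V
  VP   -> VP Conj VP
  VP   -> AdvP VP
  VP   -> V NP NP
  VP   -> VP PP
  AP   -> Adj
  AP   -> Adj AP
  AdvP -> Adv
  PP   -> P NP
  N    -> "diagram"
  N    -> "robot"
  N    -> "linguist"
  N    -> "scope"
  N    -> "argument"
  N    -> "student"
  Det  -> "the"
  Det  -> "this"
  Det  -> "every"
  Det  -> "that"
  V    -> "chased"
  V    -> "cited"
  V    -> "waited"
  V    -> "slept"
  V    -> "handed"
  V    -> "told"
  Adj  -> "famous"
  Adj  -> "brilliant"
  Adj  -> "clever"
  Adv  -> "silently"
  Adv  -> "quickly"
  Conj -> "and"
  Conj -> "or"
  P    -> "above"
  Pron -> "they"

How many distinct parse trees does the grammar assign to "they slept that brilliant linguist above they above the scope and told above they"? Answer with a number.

Two of the 10 distinct bracketings:
[S [NP [Pron they]] [VP [VP [V slept] [NP [NP [Det that] [AP [Adj brilliant]] [N linguist]] [PP [P above] [NP [NP [Pron they]] [PP [P above] [NP [Det the] [N scope]]]]]]] [Conj and] [VP [VP [V told]] [PP [P above] [NP [Pron they]]]]]]
[S [NP [Pron they]] [VP [VP [V slept] [NP [NP [NP [Det that] [AP [Adj brilliant]] [N linguist]] [PP [P above] [NP [Pron they]]]] [PP [P above] [NP [Det the] [N scope]]]]] [Conj and] [VP [VP [V told]] [PP [P above] [NP [Pron they]]]]]]
The trees differ in how a recursive rule is bracketed over the same span.

10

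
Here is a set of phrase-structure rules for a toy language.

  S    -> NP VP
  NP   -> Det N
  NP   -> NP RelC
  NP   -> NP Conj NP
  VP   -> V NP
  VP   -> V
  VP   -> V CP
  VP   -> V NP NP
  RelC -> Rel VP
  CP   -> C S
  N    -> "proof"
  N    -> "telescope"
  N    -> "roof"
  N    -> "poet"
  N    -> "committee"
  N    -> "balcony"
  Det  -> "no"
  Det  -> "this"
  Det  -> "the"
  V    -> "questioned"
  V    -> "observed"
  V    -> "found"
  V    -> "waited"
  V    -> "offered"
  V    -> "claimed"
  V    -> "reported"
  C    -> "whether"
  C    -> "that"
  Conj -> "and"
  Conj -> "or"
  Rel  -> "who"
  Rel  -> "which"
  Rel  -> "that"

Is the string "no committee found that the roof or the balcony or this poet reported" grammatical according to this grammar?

S
  NP
    Det: no
    N: committee
  VP
    V: found
    CP
      C: that
      S
        NP
          NP
            Det: the
            N: roof
          Conj: or
          NP
            NP
              Det: the
              N: balcony
            Conj: or
            NP
              Det: this
              N: poet
        VP
          V: reported
The bracketing above is licensed at every node by one of the given productions, with S at the root.

Grammatical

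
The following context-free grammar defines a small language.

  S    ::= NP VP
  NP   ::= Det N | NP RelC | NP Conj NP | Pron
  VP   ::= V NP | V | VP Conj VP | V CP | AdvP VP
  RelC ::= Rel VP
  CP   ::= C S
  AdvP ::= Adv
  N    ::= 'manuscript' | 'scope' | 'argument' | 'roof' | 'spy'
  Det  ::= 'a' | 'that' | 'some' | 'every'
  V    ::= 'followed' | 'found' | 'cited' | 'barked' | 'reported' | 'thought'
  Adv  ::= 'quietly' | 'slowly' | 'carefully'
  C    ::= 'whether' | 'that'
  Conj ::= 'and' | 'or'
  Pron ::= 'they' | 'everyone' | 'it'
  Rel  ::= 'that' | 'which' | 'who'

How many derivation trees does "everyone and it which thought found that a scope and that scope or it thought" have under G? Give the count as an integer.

4

Two of the 4 distinct bracketings:
[S [NP [NP [NP [Pron everyone]] [Conj and] [NP [Pron it]]] [RelC [Rel which] [VP [V thought]]]] [VP [V found] [CP [C that] [S [NP [NP [Det a] [N scope]] [Conj and] [NP [NP [Det that] [N scope]] [Conj or] [NP [Pron it]]]] [VP [V thought]]]]]]
[S [NP [NP [NP [Pron everyone]] [Conj and] [NP [Pron it]]] [RelC [Rel which] [VP [V thought]]]] [VP [V found] [CP [C that] [S [NP [NP [NP [Det a] [N scope]] [Conj and] [NP [Det that] [N scope]]] [Conj or] [NP [Pron it]]] [VP [V thought]]]]]]
The trees differ in how a recursive rule is bracketed over the same span.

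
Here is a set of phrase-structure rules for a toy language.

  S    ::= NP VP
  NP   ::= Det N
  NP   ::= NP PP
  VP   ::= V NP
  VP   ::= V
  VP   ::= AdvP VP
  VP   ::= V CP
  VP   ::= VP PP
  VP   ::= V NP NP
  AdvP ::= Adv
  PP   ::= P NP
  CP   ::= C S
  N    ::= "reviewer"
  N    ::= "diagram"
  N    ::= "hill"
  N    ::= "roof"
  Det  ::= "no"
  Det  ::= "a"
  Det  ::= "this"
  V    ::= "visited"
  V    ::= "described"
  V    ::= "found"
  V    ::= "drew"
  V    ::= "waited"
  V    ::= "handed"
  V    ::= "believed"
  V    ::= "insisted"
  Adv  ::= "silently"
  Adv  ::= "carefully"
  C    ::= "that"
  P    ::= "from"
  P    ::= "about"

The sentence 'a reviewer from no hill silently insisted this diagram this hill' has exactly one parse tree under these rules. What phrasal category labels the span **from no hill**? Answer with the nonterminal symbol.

[S [NP [NP [Det a] [N reviewer]] [PP [P from] [NP [Det no] [N hill]]]] [VP [AdvP [Adv silently]] [VP [V insisted] [NP [Det this] [N diagram]] [NP [Det this] [N hill]]]]]
The span 'from no hill' is the PP node built by PP → P NP.

PP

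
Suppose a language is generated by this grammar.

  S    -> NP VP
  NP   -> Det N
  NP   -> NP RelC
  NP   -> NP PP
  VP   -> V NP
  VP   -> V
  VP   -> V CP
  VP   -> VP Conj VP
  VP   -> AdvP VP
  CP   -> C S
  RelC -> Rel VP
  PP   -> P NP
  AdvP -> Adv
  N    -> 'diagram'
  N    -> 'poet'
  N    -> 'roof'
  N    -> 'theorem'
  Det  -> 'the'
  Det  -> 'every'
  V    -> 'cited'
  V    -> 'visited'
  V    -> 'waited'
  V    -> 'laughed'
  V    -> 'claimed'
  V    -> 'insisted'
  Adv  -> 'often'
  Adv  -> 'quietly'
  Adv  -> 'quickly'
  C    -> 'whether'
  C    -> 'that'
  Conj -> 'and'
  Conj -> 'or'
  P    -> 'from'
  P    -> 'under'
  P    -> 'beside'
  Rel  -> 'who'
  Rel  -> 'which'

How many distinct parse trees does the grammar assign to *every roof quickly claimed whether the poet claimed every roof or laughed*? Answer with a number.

3

Two of the 3 distinct bracketings:
[S [NP [Det every] [N roof]] [VP [VP [AdvP [Adv quickly]] [VP [V claimed] [CP [C whether] [S [NP [Det the] [N poet]] [VP [V claimed] [NP [Det every] [N roof]]]]]]] [Conj or] [VP [V laughed]]]]
[S [NP [Det every] [N roof]] [VP [AdvP [Adv quickly]] [VP [V claimed] [CP [C whether] [S [NP [Det the] [N poet]] [VP [VP [V claimed] [NP [Det every] [N roof]]] [Conj or] [VP [V laughed]]]]]]]]
The trees differ in how a recursive rule is bracketed over the same span.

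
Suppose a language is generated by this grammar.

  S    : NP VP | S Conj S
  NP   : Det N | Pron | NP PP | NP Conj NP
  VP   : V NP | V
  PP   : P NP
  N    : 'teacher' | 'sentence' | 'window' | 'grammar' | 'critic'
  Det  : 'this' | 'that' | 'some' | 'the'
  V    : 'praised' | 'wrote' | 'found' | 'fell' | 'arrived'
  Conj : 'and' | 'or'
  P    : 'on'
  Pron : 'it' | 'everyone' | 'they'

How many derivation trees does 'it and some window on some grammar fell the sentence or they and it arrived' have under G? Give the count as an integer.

Two of the 4 distinct bracketings:
[S [S [NP [NP [NP [Pron it]] [Conj and] [NP [Det some] [N window]]] [PP [P on] [NP [Det some] [N grammar]]]] [VP [V fell] [NP [Det the] [N sentence]]]] [Conj or] [S [NP [NP [Pron they]] [Conj and] [NP [Pron it]]] [VP [V arrived]]]]
[S [S [NP [NP [Pron it]] [Conj and] [NP [NP [Det some] [N window]] [PP [P on] [NP [Det some] [N grammar]]]]] [VP [V fell] [NP [Det the] [N sentence]]]] [Conj or] [S [NP [NP [Pron they]] [Conj and] [NP [Pron it]]] [VP [V arrived]]]]
The trees differ in how a recursive rule is bracketed over the same span.

4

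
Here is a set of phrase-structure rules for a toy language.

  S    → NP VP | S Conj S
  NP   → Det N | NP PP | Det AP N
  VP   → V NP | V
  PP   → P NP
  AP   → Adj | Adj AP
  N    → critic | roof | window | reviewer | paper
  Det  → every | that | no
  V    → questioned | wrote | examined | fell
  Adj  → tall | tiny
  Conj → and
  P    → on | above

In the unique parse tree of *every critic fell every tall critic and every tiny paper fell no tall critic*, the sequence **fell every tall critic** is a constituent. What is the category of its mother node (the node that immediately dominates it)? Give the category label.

S
  S
    NP
      Det: every
      N: critic
    VP
      V: fell
      NP
        Det: every
        AP
          Adj: tall
        N: critic
  Conj: and
  S
    NP
      Det: every
      AP
        Adj: tiny
      N: paper
    VP
      V: fell
      NP
        Det: no
        AP
          Adj: tall
        N: critic
The span 'fell every tall critic' is the VP node built by VP → V NP.
Its mother is the S built by S → NP VP.

S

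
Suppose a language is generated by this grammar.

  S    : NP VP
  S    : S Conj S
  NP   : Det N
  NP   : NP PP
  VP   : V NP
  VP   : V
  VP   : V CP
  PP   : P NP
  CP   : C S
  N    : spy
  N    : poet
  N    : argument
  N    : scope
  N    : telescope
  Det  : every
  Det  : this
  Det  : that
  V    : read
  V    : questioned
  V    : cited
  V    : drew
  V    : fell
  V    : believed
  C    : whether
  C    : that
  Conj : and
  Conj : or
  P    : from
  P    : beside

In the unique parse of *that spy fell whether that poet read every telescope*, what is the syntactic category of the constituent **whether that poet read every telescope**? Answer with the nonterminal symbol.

CP

S
  NP
    Det: that
    N: spy
  VP
    V: fell
    CP
      C: whether
      S
        NP
          Det: that
          N: poet
        VP
          V: read
          NP
            Det: every
            N: telescope
The span 'whether that poet read every telescope' is the CP node built by CP → C S.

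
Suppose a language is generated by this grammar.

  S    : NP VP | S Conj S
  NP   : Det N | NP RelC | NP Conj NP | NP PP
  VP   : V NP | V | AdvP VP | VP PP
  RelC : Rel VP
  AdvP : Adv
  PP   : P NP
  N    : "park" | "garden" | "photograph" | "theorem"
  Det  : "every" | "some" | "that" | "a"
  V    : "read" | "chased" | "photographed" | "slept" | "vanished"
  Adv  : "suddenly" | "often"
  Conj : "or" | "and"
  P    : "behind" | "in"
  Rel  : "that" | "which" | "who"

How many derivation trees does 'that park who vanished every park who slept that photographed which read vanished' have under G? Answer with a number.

Two of the 4 distinct bracketings:
[S [NP [NP [Det that] [N park]] [RelC [Rel who] [VP [V vanished] [NP [NP [NP [NP [Det every] [N park]] [RelC [Rel who] [VP [V slept]]]] [RelC [Rel that] [VP [V photographed]]]] [RelC [Rel which] [VP [V read]]]]]]] [VP [V vanished]]]
[S [NP [NP [NP [Det that] [N park]] [RelC [Rel who] [VP [V vanished] [NP [NP [NP [Det every] [N park]] [RelC [Rel who] [VP [V slept]]]] [RelC [Rel that] [VP [V photographed]]]]]]] [RelC [Rel which] [VP [V read]]]] [VP [V vanished]]]
The trees differ in how a recursive rule is bracketed over the same span.

4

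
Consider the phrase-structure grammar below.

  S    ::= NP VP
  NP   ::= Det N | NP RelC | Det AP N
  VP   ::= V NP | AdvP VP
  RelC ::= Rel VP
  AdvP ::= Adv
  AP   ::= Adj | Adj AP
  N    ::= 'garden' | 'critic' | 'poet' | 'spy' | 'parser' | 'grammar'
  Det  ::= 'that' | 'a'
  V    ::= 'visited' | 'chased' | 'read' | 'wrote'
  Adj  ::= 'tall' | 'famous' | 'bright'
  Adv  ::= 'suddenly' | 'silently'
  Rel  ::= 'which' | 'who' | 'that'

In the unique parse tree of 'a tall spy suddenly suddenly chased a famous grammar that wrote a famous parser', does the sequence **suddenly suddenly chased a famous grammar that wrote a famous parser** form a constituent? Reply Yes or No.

[S [NP [Det a] [AP [Adj tall]] [N spy]] [VP [AdvP [Adv suddenly]] [VP [AdvP [Adv suddenly]] [VP [V chased] [NP [NP [Det a] [AP [Adj famous]] [N grammar]] [RelC [Rel that] [VP [V wrote] [NP [Det a] [AP [Adj famous]] [N parser]]]]]]]]]
The words 'suddenly suddenly chased a famous grammar that wrote a famous parser' are exhaustively dominated by a single VP node (built by VP → AdvP VP), so they form a constituent.

Yes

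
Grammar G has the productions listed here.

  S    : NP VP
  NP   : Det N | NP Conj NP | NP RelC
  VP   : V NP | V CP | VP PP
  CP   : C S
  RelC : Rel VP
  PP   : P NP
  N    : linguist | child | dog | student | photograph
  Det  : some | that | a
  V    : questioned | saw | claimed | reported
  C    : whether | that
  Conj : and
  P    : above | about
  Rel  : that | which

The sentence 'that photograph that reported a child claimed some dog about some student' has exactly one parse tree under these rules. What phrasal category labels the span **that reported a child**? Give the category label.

RelC

S
  NP
    NP
      Det: that
      N: photograph
    RelC
      Rel: that
      VP
        V: reported
        NP
          Det: a
          N: child
  VP
    VP
      V: claimed
      NP
        Det: some
        N: dog
    PP
      P: about
      NP
        Det: some
        N: student
The span 'that reported a child' is the RelC node built by RelC → Rel VP.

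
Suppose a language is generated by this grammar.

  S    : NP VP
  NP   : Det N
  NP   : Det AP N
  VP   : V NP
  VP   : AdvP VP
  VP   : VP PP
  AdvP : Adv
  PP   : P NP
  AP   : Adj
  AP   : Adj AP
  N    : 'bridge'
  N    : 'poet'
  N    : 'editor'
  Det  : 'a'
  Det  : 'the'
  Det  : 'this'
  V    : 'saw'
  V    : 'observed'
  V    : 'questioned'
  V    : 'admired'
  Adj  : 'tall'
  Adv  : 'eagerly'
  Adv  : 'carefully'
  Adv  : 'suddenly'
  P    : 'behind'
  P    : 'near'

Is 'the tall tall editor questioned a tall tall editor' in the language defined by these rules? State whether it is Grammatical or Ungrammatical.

[S [NP [Det the] [AP [Adj tall] [AP [Adj tall]]] [N editor]] [VP [V questioned] [NP [Det a] [AP [Adj tall] [AP [Adj tall]]] [N editor]]]]
The bracketing above is licensed at every node by one of the given productions, with S at the root.

Grammatical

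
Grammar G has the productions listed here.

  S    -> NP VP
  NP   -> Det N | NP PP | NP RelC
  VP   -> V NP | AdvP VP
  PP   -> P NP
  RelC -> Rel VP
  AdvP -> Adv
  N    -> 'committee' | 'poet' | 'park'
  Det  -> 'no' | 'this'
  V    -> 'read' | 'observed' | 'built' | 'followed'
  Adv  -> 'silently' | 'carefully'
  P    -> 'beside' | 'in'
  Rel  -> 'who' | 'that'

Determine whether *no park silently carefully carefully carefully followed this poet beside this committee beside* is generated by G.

Ungrammatical

For S → NP VP, the only prefix that parses as NP is 'no park', but the remainder 'silently carefully carefully carefully followed this poet beside this committee beside' is not a VP under these rules.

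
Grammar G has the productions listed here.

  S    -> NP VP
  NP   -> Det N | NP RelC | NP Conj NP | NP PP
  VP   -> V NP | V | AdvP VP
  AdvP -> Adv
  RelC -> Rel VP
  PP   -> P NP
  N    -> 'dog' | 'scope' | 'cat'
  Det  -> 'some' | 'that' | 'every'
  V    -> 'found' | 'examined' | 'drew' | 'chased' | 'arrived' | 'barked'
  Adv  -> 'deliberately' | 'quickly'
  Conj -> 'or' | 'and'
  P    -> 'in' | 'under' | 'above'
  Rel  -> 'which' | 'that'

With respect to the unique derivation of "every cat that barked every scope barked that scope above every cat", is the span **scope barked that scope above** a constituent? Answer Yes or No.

No

[S [NP [NP [Det every] [N cat]] [RelC [Rel that] [VP [V barked] [NP [Det every] [N scope]]]]] [VP [V barked] [NP [NP [Det that] [N scope]] [PP [P above] [NP [Det every] [N cat]]]]]]
The smallest constituent containing 'scope barked that scope above' is the S spanning 'every cat that barked every scope barked that scope above every cat'; no single node in the tree dominates exactly the given words.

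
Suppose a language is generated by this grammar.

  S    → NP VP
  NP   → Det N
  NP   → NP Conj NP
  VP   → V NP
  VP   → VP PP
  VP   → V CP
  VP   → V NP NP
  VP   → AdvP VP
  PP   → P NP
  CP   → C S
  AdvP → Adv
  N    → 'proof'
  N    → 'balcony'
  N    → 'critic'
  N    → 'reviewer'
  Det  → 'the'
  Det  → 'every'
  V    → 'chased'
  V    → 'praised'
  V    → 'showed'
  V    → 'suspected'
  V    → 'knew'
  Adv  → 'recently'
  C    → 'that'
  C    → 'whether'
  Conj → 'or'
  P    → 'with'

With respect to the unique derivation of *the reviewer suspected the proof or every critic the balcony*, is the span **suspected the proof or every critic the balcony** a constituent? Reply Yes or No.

Yes

[S [NP [Det the] [N reviewer]] [VP [V suspected] [NP [NP [Det the] [N proof]] [Conj or] [NP [Det every] [N critic]]] [NP [Det the] [N balcony]]]]
The words 'suspected the proof or every critic the balcony' are exhaustively dominated by a single VP node (built by VP → V NP NP), so they form a constituent.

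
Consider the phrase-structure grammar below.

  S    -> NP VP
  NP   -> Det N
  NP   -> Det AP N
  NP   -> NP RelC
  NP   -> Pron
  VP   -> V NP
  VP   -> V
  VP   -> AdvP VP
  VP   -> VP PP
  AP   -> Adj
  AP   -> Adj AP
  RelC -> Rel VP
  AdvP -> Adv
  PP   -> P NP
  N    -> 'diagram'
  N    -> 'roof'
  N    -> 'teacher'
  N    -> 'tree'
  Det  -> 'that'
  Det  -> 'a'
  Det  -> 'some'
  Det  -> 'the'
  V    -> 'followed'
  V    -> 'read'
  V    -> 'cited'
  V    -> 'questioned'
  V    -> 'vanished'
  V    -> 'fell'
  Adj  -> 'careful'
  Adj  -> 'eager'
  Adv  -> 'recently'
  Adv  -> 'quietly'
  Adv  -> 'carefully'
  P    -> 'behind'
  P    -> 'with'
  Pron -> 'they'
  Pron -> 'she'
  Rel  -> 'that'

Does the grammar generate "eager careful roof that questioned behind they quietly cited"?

For S → NP VP, no prefix of the string parses as an NP.

Ungrammatical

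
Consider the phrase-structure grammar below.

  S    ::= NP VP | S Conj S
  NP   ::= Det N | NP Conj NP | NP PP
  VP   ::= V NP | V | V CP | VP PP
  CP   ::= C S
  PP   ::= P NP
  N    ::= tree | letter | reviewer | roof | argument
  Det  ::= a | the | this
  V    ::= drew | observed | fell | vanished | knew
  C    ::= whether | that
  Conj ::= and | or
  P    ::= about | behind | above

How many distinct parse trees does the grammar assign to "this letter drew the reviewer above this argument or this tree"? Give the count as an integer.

3

Two of the 3 distinct bracketings:
[S [NP [Det this] [N letter]] [VP [V drew] [NP [NP [NP [Det the] [N reviewer]] [PP [P above] [NP [Det this] [N argument]]]] [Conj or] [NP [Det this] [N tree]]]]]
[S [NP [Det this] [N letter]] [VP [V drew] [NP [NP [Det the] [N reviewer]] [PP [P above] [NP [NP [Det this] [N argument]] [Conj or] [NP [Det this] [N tree]]]]]]]
The trees differ in how a recursive rule is bracketed over the same span.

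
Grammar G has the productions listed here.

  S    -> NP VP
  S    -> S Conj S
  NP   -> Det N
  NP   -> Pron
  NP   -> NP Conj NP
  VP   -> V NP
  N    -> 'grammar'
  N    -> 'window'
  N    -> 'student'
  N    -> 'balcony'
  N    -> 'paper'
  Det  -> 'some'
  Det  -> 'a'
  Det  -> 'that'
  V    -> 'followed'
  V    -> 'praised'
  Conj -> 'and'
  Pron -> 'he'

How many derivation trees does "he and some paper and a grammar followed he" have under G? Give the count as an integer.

The two bracketings:
[S [NP [NP [Pron he]] [Conj and] [NP [NP [Det some] [N paper]] [Conj and] [NP [Det a] [N grammar]]]] [VP [V followed] [NP [Pron he]]]]
[S [NP [NP [NP [Pron he]] [Conj and] [NP [Det some] [N paper]]] [Conj and] [NP [Det a] [N grammar]]] [VP [V followed] [NP [Pron he]]]]
The trees differ in how a recursive rule is bracketed over the same span.

2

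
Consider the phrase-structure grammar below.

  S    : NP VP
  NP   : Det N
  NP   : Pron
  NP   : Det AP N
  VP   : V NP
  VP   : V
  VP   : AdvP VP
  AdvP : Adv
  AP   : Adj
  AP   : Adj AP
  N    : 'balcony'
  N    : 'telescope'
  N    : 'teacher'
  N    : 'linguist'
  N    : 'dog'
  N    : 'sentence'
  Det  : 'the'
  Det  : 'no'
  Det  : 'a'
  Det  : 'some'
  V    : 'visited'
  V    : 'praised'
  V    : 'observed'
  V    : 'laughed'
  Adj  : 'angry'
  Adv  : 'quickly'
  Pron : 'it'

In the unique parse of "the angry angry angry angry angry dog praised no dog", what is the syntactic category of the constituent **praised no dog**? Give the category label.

VP

S
  NP
    Det: the
    AP
      Adj: angry
      AP
        Adj: angry
        AP
          Adj: angry
          AP
            Adj: angry
            AP
              Adj: angry
    N: dog
  VP
    V: praised
    NP
      Det: no
      N: dog
The span 'praised no dog' is the VP node built by VP → V NP.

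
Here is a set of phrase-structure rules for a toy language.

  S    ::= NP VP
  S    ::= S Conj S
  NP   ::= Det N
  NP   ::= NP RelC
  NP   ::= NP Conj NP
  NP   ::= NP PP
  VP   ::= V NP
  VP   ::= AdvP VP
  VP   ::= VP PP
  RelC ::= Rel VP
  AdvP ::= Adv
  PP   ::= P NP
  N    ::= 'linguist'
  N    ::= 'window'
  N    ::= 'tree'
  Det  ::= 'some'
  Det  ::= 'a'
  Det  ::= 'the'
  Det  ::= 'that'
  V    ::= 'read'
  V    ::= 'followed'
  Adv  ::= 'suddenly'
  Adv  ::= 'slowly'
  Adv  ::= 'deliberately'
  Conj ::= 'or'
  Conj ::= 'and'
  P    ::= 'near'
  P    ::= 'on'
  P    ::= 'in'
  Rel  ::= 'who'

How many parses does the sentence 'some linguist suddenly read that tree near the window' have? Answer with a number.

3

Two of the 3 distinct bracketings:
[S [NP [Det some] [N linguist]] [VP [AdvP [Adv suddenly]] [VP [V read] [NP [NP [Det that] [N tree]] [PP [P near] [NP [Det the] [N window]]]]]]]
[S [NP [Det some] [N linguist]] [VP [AdvP [Adv suddenly]] [VP [VP [V read] [NP [Det that] [N tree]]] [PP [P near] [NP [Det the] [N window]]]]]]
The difference turns on whether NP → NP PP is used at the relevant span, versus an alternative expansion of NP.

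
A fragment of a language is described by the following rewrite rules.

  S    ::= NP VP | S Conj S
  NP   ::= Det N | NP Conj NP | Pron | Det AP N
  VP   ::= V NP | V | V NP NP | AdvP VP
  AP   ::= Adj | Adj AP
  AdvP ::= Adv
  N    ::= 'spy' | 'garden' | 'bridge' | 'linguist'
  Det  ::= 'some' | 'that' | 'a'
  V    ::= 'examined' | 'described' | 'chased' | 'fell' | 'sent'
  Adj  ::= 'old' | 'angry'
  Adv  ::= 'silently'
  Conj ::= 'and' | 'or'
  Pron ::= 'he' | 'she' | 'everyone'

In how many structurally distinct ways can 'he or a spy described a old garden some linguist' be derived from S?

1

[S [NP [NP [Pron he]] [Conj or] [NP [Det a] [N spy]]] [VP [V described] [NP [Det a] [AP [Adj old]] [N garden]] [NP [Det some] [N linguist]]]]
No rule offers an alternative attachment or grouping for any span, so this is the only derivation.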